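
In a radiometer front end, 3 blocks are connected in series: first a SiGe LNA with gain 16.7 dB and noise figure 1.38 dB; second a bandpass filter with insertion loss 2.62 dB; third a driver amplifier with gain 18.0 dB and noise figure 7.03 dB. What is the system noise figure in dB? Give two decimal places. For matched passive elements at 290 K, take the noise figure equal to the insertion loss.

1.90 dB

Convert to linear (a loss of L dB is a gain of −L dB): F_i = 10^(NF_i/10), G_i = 10^(G_i,dB/10)
  Stage 1: F_1 = 10^(1.38/10) = 1.374, G_1 = 10^(16.7/10) = 46.77
  Stage 2: F_2 = 10^(2.62/10) = 1.828, G_2 = 10^(−2.62/10) = 0.5470
  Stage 3: F_3 = 10^(7.03/10) = 5.047, G_3 = 10^(18.0/10) = 63.10
Friis cascade:
  F = 1.374 + (1.828 − 1)/46.77 + (5.047 − 1)/25.59 = 1.550
NF = 10 log₁₀(1.550) = 1.90 dB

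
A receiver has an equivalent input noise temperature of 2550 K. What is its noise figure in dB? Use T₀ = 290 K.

9.91 dB

F = 1 + T_e/T₀ = 1 + 2550/290 = 9.7931
NF = 10 log₁₀(9.7931) = 9.91 dB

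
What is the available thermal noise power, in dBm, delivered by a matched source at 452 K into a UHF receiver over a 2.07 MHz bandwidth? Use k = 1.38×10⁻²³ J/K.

−108.9 dBm

P_n = kTB = 1.38×10⁻²³ × 452 × 2.07×10⁶ = 1.29×10⁻¹⁴ W
In dBm: 10 log₁₀(1.29×10⁻¹⁴ / 10⁻³) = −108.9 dBm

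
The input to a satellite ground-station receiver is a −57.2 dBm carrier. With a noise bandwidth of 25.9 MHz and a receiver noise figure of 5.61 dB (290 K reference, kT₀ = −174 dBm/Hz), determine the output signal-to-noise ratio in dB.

37.1 dB

Noise floor: N = −174 + 10 log₁₀(B) + NF
10 log₁₀(2.59×10⁷) = 74.13 dB
N = −174 + 74.13 + 5.61 = −94.26 dBm
SNR = P_sig − N = −57.2 − (−94.26) = 37.06 dB → 37.1 dB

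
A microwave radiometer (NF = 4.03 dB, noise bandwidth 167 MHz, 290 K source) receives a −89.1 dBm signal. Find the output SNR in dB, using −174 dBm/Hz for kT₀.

−1.4 dB

Noise floor: N = −174 + 10 log₁₀(B) + NF
10 log₁₀(1.67×10⁸) = 82.23 dB
N = −174 + 82.23 + 4.03 = −87.74 dBm
SNR = P_sig − N = −89.1 − (−87.74) = −1.36 dB → −1.4 dB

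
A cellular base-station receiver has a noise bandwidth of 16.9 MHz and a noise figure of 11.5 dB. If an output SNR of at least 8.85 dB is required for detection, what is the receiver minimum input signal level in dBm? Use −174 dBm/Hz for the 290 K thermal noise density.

−81.4 dBm

Sensitivity = −174 + 10 log₁₀(B) + NF + SNR_min
= −174 + 72.28 + 11.5 + 8.85
= −81.37 dBm → −81.4 dBm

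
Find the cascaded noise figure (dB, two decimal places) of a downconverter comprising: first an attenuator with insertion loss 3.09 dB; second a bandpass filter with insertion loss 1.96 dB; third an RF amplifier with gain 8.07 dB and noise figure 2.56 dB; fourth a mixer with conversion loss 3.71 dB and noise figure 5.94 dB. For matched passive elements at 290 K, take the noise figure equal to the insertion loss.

Convert to linear (a loss of L dB is a gain of −L dB): F_i = 10^(NF_i/10), G_i = 10^(G_i,dB/10)
  Stage 1: F_1 = 10^(3.09/10) = 2.037, G_1 = 10^(−3.09/10) = 0.4909
  Stage 2: F_2 = 10^(1.96/10) = 1.570, G_2 = 10^(−1.96/10) = 0.6368
  Stage 3: F_3 = 10^(2.56/10) = 1.803, G_3 = 10^(8.07/10) = 6.412
  Stage 4: F_4 = 10^(5.94/10) = 3.926, G_4 = 10^(−3.71/10) = 0.4256
Friis cascade:
  F = 2.037 + (1.570 − 1)/0.4909 + (1.803 − 1)/0.3126 + (3.926 − 1)/2.004 = 7.228
NF = 10 log₁₀(7.228) = 8.59 dB

8.59 dB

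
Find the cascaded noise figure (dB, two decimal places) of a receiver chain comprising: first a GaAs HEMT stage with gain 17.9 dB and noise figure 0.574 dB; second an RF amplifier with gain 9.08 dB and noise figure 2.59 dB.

0.62 dB

Convert to linear (a loss of L dB is a gain of −L dB): F_i = 10^(NF_i/10), G_i = 10^(G_i,dB/10)
  Stage 1: F_1 = 10^(0.574/10) = 1.141, G_1 = 10^(17.9/10) = 61.66
  Stage 2: F_2 = 10^(2.59/10) = 1.816, G_2 = 10^(9.08/10) = 8.091
Friis cascade:
  F = 1.141 + (1.816 − 1)/61.66 = 1.155
NF = 10 log₁₀(1.155) = 0.62 dB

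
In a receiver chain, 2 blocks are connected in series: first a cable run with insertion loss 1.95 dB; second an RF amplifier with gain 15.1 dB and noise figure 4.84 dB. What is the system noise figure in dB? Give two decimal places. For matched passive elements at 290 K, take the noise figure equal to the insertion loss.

Convert to linear (a loss of L dB is a gain of −L dB): F_i = 10^(NF_i/10), G_i = 10^(G_i,dB/10)
  Stage 1: F_1 = 10^(1.95/10) = 1.567, G_1 = 10^(−1.95/10) = 0.6383
  Stage 2: F_2 = 10^(4.84/10) = 3.048, G_2 = 10^(15.1/10) = 32.36
Friis cascade:
  F = 1.567 + (3.048 − 1)/0.6383 = 4.775
NF = 10 log₁₀(4.775) = 6.79 dB

6.79 dB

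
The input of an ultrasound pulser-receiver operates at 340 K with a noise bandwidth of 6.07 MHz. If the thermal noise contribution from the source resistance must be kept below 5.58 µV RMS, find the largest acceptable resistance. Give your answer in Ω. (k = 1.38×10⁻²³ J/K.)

273 Ω

Johnson–Nyquist: V_n = √(4kTRB) ⇒ R = V_n² / (4kTB)
4kTB = 4 × 1.38×10⁻²³ × 340 × 6.07×10⁶ = 1.14×10⁻¹³
R = (5.58×10⁻⁶)² / 1.14×10⁻¹³ = 2.73×10² Ω = 273 Ω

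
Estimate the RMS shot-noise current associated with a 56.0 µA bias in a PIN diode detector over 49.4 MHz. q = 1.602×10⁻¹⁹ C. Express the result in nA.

29.8 nA

I_n = √(2qI·B)
2qI·B = 2 × 1.602×10⁻¹⁹ × 5.60×10⁻⁵ × 4.94×10⁷ = 8.86×10⁻¹⁶ A²
I_n = √(8.86×10⁻¹⁶) = 2.98×10⁻⁸ A = 29.8 nA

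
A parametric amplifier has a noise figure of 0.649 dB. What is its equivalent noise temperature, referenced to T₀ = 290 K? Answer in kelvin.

F = 10^(0.649/10) = 1.16118
T_e = (F − 1)·T₀ = (1.16118 − 1) × 290 = 46.7 K

46.7 K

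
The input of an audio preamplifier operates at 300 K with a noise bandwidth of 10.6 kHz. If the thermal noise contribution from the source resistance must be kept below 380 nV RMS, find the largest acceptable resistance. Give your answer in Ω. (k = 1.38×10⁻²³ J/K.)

823 Ω

Johnson–Nyquist: V_n = √(4kTRB) ⇒ R = V_n² / (4kTB)
4kTB = 4 × 1.38×10⁻²³ × 300 × 1.06×10⁴ = 1.76×10⁻¹⁶
R = (3.80×10⁻⁷)² / 1.76×10⁻¹⁶ = 8.23×10² Ω = 823 Ω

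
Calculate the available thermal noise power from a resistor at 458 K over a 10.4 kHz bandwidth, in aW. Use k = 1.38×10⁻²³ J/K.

P_n = kTB = 1.38×10⁻²³ × 458 × 1.04×10⁴ = 6.57×10⁻¹⁷ W = 65.7 aW

65.7 aW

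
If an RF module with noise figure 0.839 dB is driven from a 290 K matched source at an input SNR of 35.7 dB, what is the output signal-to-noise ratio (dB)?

34.861 dB

By definition F = SNR_in/SNR_out, so in dB: SNR_out = SNR_in − NF
SNR_out = 35.7 − 0.839 = 34.861 dB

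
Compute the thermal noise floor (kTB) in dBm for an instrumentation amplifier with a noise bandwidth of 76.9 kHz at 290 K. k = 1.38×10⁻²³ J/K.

−125.1 dBm

P_n = kTB = 1.38×10⁻²³ × 290 × 7.69×10⁴ = 3.08×10⁻¹⁶ W
In dBm: 10 log₁₀(3.08×10⁻¹⁶ / 10⁻³) = −125.1 dBm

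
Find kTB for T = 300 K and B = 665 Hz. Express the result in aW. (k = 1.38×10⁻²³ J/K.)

P_n = kTB = 1.38×10⁻²³ × 300 × 6.65×10² = 2.75×10⁻¹⁸ W = 2.75 aW

2.75 aW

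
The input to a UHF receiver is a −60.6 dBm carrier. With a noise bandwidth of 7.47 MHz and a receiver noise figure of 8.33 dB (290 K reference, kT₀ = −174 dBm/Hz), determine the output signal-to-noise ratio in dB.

36.3 dB

Noise floor: N = −174 + 10 log₁₀(B) + NF
10 log₁₀(7.47×10⁶) = 68.73 dB
N = −174 + 68.73 + 8.33 = −96.94 dBm
SNR = P_sig − N = −60.6 − (−96.94) = 36.34 dB → 36.3 dB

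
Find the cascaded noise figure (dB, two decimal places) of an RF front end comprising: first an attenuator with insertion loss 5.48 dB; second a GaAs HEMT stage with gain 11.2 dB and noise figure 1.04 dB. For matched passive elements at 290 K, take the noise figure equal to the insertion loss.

Convert to linear (a loss of L dB is a gain of −L dB): F_i = 10^(NF_i/10), G_i = 10^(G_i,dB/10)
  Stage 1: F_1 = 10^(5.48/10) = 3.532, G_1 = 10^(−5.48/10) = 0.2831
  Stage 2: F_2 = 10^(1.04/10) = 1.271, G_2 = 10^(11.2/10) = 13.18
Friis cascade:
  F = 3.532 + (1.271 − 1)/0.2831 = 4.487
NF = 10 log₁₀(4.487) = 6.52 dB

6.52 dB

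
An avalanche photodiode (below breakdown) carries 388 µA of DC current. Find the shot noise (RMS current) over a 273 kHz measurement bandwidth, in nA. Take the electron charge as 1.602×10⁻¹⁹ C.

5.83 nA

I_n = √(2qI·B)
2qI·B = 2 × 1.602×10⁻¹⁹ × 3.88×10⁻⁴ × 2.73×10⁵ = 3.39×10⁻¹⁷ A²
I_n = √(3.39×10⁻¹⁷) = 5.83×10⁻⁹ A = 5.83 nA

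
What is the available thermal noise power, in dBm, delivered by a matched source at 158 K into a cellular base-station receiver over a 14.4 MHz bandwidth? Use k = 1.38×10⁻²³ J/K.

−105.0 dBm

P_n = kTB = 1.38×10⁻²³ × 158 × 1.44×10⁷ = 3.14×10⁻¹⁴ W
In dBm: 10 log₁₀(3.14×10⁻¹⁴ / 10⁻³) = −105.0 dBm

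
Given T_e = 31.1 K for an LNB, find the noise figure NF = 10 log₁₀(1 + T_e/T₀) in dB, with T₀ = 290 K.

F = 1 + T_e/T₀ = 1 + 31.1/290 = 1.10724
NF = 10 log₁₀(1.10724) = 0.442 dB

0.442 dB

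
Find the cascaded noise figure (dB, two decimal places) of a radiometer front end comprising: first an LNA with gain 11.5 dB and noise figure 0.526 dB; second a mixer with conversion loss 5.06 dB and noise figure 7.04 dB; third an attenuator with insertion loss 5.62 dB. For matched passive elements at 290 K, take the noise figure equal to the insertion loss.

Convert to linear (a loss of L dB is a gain of −L dB): F_i = 10^(NF_i/10), G_i = 10^(G_i,dB/10)
  Stage 1: F_1 = 10^(0.526/10) = 1.129, G_1 = 10^(11.5/10) = 14.13
  Stage 2: F_2 = 10^(7.04/10) = 5.058, G_2 = 10^(−5.06/10) = 0.3119
  Stage 3: F_3 = 10^(5.62/10) = 3.648, G_3 = 10^(−5.62/10) = 0.2742
Friis cascade:
  F = 1.129 + (5.058 − 1)/14.13 + (3.648 − 1)/4.406 = 2.017
NF = 10 log₁₀(2.017) = 3.05 dB

3.05 dB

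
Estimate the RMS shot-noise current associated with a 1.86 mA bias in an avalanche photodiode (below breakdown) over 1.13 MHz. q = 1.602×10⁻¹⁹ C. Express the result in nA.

I_n = √(2qI·B)
2qI·B = 2 × 1.602×10⁻¹⁹ × 1.86×10⁻³ × 1.13×10⁶ = 6.73×10⁻¹⁶ A²
I_n = √(6.73×10⁻¹⁶) = 2.60×10⁻⁸ A = 26.0 nA

26.0 nA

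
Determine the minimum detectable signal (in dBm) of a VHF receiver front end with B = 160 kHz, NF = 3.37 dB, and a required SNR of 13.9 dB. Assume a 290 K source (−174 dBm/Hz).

−104.7 dBm

Sensitivity = −174 + 10 log₁₀(B) + NF + SNR_min
= −174 + 52.04 + 3.37 + 13.9
= −104.69 dBm → −104.7 dBm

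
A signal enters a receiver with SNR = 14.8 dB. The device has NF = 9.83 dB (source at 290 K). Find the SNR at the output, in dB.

4.97 dB

By definition F = SNR_in/SNR_out, so in dB: SNR_out = SNR_in − NF
SNR_out = 14.8 − 9.83 = 4.97 dB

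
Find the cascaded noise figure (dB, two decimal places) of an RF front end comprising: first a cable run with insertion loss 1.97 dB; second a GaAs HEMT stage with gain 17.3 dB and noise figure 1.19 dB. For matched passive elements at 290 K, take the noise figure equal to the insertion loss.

3.16 dB

Convert to linear (a loss of L dB is a gain of −L dB): F_i = 10^(NF_i/10), G_i = 10^(G_i,dB/10)
  Stage 1: F_1 = 10^(1.97/10) = 1.574, G_1 = 10^(−1.97/10) = 0.6353
  Stage 2: F_2 = 10^(1.19/10) = 1.315, G_2 = 10^(17.3/10) = 53.70
Friis cascade:
  F = 1.574 + (1.315 − 1)/0.6353 = 2.070
NF = 10 log₁₀(2.070) = 3.16 dB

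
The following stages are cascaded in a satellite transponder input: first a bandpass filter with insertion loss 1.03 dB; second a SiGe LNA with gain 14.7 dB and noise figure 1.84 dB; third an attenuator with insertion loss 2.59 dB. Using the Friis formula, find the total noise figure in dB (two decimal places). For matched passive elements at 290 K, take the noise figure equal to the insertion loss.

Convert to linear (a loss of L dB is a gain of −L dB): F_i = 10^(NF_i/10), G_i = 10^(G_i,dB/10)
  Stage 1: F_1 = 10^(1.03/10) = 1.268, G_1 = 10^(−1.03/10) = 0.7889
  Stage 2: F_2 = 10^(1.84/10) = 1.528, G_2 = 10^(14.7/10) = 29.51
  Stage 3: F_3 = 10^(2.59/10) = 1.816, G_3 = 10^(−2.59/10) = 0.5508
Friis cascade:
  F = 1.268 + (1.528 − 1)/0.7889 + (1.816 − 1)/23.28 = 1.971
NF = 10 log₁₀(1.971) = 2.95 dB

2.95 dB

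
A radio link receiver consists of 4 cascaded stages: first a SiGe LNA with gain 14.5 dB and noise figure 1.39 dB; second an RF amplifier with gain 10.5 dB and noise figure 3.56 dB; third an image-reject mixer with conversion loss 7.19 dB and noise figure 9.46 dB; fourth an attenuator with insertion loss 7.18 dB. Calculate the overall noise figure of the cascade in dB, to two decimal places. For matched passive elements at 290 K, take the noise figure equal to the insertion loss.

Convert to linear (a loss of L dB is a gain of −L dB): F_i = 10^(NF_i/10), G_i = 10^(G_i,dB/10)
  Stage 1: F_1 = 10^(1.39/10) = 1.377, G_1 = 10^(14.5/10) = 28.18
  Stage 2: F_2 = 10^(3.56/10) = 2.270, G_2 = 10^(10.5/10) = 11.22
  Stage 3: F_3 = 10^(9.46/10) = 8.831, G_3 = 10^(−7.19/10) = 0.1910
  Stage 4: F_4 = 10^(7.18/10) = 5.224, G_4 = 10^(−7.18/10) = 0.1914
Friis cascade:
  F = 1.377 + (2.270 − 1)/28.18 + (8.831 − 1)/316.2 + (5.224 − 1)/60.39 = 1.517
NF = 10 log₁₀(1.517) = 1.81 dB

1.81 dB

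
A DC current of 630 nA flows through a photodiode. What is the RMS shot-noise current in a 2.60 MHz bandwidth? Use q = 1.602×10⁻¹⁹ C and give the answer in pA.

I_n = √(2qI·B)
2qI·B = 2 × 1.602×10⁻¹⁹ × 6.30×10⁻⁷ × 2.60×10⁶ = 5.25×10⁻¹⁹ A²
I_n = √(5.25×10⁻¹⁹) = 7.24×10⁻¹⁰ A = 724 pA

724 pA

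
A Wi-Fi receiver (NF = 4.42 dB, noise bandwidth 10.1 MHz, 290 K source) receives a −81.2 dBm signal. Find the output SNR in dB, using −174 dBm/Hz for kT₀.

18.3 dB

Noise floor: N = −174 + 10 log₁₀(B) + NF
10 log₁₀(1.01×10⁷) = 70.04 dB
N = −174 + 70.04 + 4.42 = −99.54 dBm
SNR = P_sig − N = −81.2 − (−99.54) = 18.34 dB → 18.3 dB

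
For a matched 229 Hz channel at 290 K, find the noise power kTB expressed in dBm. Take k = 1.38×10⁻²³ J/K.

−150.4 dBm

P_n = kTB = 1.38×10⁻²³ × 290 × 2.29×10² = 9.16×10⁻¹⁹ W
In dBm: 10 log₁₀(9.16×10⁻¹⁹ / 10⁻³) = −150.4 dBm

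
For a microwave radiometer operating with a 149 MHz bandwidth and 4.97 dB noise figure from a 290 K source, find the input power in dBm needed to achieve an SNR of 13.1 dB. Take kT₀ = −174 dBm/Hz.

Sensitivity = −174 + 10 log₁₀(B) + NF + SNR_min
= −174 + 81.73 + 4.97 + 13.1
= −74.20 dBm → −74.2 dBm

−74.2 dBm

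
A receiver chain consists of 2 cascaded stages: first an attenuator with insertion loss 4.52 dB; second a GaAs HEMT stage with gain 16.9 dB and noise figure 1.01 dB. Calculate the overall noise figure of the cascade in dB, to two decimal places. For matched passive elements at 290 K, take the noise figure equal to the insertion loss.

5.53 dB

Convert to linear (a loss of L dB is a gain of −L dB): F_i = 10^(NF_i/10), G_i = 10^(G_i,dB/10)
  Stage 1: F_1 = 10^(4.52/10) = 2.831, G_1 = 10^(−4.52/10) = 0.3532
  Stage 2: F_2 = 10^(1.01/10) = 1.262, G_2 = 10^(16.9/10) = 48.98
Friis cascade:
  F = 2.831 + (1.262 − 1)/0.3532 = 3.573
NF = 10 log₁₀(3.573) = 5.53 dB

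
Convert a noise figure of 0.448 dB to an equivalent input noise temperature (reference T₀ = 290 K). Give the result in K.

F = 10^(0.448/10) = 1.10866
T_e = (F − 1)·T₀ = (1.10866 − 1) × 290 = 31.5 K

31.5 K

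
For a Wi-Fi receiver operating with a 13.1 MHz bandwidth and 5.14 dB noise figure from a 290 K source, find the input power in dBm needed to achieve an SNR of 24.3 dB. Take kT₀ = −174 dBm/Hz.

−73.4 dBm

Sensitivity = −174 + 10 log₁₀(B) + NF + SNR_min
= −174 + 71.17 + 5.14 + 24.3
= −73.39 dBm → −73.4 dBm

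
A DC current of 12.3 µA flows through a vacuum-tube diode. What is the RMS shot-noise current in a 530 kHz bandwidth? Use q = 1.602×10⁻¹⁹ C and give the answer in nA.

1.45 nA

I_n = √(2qI·B)
2qI·B = 2 × 1.602×10⁻¹⁹ × 1.23×10⁻⁵ × 5.30×10⁵ = 2.09×10⁻¹⁸ A²
I_n = √(2.09×10⁻¹⁸) = 1.45×10⁻⁹ A = 1.45 nA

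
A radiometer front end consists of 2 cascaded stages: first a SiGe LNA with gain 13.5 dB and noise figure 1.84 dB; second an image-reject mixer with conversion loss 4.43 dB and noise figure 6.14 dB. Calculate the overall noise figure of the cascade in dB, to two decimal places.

Convert to linear (a loss of L dB is a gain of −L dB): F_i = 10^(NF_i/10), G_i = 10^(G_i,dB/10)
  Stage 1: F_1 = 10^(1.84/10) = 1.528, G_1 = 10^(13.5/10) = 22.39
  Stage 2: F_2 = 10^(6.14/10) = 4.111, G_2 = 10^(−4.43/10) = 0.3606
Friis cascade:
  F = 1.528 + (4.111 − 1)/22.39 = 1.667
NF = 10 log₁₀(1.667) = 2.22 dB

2.22 dB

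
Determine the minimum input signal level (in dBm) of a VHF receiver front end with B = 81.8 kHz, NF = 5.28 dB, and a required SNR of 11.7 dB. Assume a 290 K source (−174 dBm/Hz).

Sensitivity = −174 + 10 log₁₀(B) + NF + SNR_min
= −174 + 49.13 + 5.28 + 11.7
= −107.89 dBm → −107.9 dBm

−107.9 dBm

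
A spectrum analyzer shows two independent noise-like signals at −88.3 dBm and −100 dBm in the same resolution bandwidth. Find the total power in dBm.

Convert to linear, add, convert back:
P₁ = 1.48×10⁻¹² W, P₂ = 1.00×10⁻¹³ W
P_tot = 1.58×10⁻¹² W → 10 log₁₀(P_tot / 10⁻³) = −88.0 dBm

−88.0 dBm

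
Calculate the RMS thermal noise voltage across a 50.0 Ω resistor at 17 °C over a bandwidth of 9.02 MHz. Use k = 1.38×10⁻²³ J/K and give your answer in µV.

2.69 µV

T = 17 °C + 273.15 = 290.15 K
V_n = √(4kTRB)
4kTRB = 4 × 1.38×10⁻²³ × 290.15 × 5.00×10¹ × 9.02×10⁶ = 7.22×10⁻¹² V²
V_n = √(7.22×10⁻¹²) = 2.69×10⁻⁶ V = 2.69 µV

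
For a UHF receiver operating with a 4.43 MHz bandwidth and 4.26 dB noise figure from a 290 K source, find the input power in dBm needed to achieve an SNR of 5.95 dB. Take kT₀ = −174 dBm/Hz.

−97.3 dBm

Sensitivity = −174 + 10 log₁₀(B) + NF + SNR_min
= −174 + 66.46 + 4.26 + 5.95
= −97.33 dBm → −97.3 dBm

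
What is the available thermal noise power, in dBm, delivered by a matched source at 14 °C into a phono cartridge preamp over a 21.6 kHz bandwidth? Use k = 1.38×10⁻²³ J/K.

−130.7 dBm

T = 14 °C + 273.15 = 287.15 K
P_n = kTB = 1.38×10⁻²³ × 287.15 × 2.16×10⁴ = 8.56×10⁻¹⁷ W
In dBm: 10 log₁₀(8.56×10⁻¹⁷ / 10⁻³) = −130.7 dBm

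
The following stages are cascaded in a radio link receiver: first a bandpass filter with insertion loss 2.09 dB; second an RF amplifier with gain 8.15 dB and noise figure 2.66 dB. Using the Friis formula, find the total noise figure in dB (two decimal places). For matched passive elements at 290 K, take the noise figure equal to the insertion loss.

Convert to linear (a loss of L dB is a gain of −L dB): F_i = 10^(NF_i/10), G_i = 10^(G_i,dB/10)
  Stage 1: F_1 = 10^(2.09/10) = 1.618, G_1 = 10^(−2.09/10) = 0.6180
  Stage 2: F_2 = 10^(2.66/10) = 1.845, G_2 = 10^(8.15/10) = 6.531
Friis cascade:
  F = 1.618 + (1.845 − 1)/0.6180 = 2.985
NF = 10 log₁₀(2.985) = 4.75 dB

4.75 dB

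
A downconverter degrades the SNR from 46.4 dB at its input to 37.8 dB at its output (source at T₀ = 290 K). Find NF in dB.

NF (dB) = SNR_in(dB) − SNR_out(dB) when the source is at T₀
NF = 46.4 − 37.8 = 8.6 dB

8.6 dB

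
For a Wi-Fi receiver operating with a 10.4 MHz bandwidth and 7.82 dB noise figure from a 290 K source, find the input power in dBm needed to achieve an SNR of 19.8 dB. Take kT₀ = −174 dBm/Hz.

Sensitivity = −174 + 10 log₁₀(B) + NF + SNR_min
= −174 + 70.17 + 7.82 + 19.8
= −76.21 dBm → −76.2 dBm

−76.2 dBm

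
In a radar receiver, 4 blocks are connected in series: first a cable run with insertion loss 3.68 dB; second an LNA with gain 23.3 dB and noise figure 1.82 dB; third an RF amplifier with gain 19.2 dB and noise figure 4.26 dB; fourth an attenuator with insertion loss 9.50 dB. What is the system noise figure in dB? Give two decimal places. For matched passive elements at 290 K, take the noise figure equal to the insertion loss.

5.52 dB

Convert to linear (a loss of L dB is a gain of −L dB): F_i = 10^(NF_i/10), G_i = 10^(G_i,dB/10)
  Stage 1: F_1 = 10^(3.68/10) = 2.333, G_1 = 10^(−3.68/10) = 0.4285
  Stage 2: F_2 = 10^(1.82/10) = 1.521, G_2 = 10^(23.3/10) = 213.8
  Stage 3: F_3 = 10^(4.26/10) = 2.667, G_3 = 10^(19.2/10) = 83.18
  Stage 4: F_4 = 10^(9.50/10) = 8.913, G_4 = 10^(−9.50/10) = 0.1122
Friis cascade:
  F = 2.333 + (1.521 − 1)/0.4285 + (2.667 − 1)/91.62 + (8.913 − 1)/7621 = 3.567
NF = 10 log₁₀(3.567) = 5.52 dB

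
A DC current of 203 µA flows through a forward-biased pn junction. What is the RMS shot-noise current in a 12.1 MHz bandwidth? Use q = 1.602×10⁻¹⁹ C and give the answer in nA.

I_n = √(2qI·B)
2qI·B = 2 × 1.602×10⁻¹⁹ × 2.03×10⁻⁴ × 1.21×10⁷ = 7.87×10⁻¹⁶ A²
I_n = √(7.87×10⁻¹⁶) = 2.81×10⁻⁸ A = 28.1 nA

28.1 nA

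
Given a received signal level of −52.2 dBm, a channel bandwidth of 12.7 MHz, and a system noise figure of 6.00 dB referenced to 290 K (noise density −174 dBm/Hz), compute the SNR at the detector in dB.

Noise floor: N = −174 + 10 log₁₀(B) + NF
10 log₁₀(1.27×10⁷) = 71.04 dB
N = −174 + 71.04 + 6.00 = −96.96 dBm
SNR = P_sig − N = −52.2 − (−96.96) = 44.76 dB → 44.8 dB

44.8 dB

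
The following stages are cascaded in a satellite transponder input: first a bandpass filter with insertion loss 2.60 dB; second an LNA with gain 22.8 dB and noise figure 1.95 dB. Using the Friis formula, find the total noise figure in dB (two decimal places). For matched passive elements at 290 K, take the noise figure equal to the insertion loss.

4.55 dB

Convert to linear (a loss of L dB is a gain of −L dB): F_i = 10^(NF_i/10), G_i = 10^(G_i,dB/10)
  Stage 1: F_1 = 10^(2.60/10) = 1.820, G_1 = 10^(−2.60/10) = 0.5495
  Stage 2: F_2 = 10^(1.95/10) = 1.567, G_2 = 10^(22.8/10) = 190.5
Friis cascade:
  F = 1.820 + (1.567 − 1)/0.5495 = 2.851
NF = 10 log₁₀(2.851) = 4.55 dB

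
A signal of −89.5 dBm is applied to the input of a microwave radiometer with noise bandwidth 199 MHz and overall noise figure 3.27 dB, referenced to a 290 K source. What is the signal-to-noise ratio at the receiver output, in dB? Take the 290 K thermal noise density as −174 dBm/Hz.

−1.8 dB

Noise floor: N = −174 + 10 log₁₀(B) + NF
10 log₁₀(1.99×10⁸) = 82.99 dB
N = −174 + 82.99 + 3.27 = −87.74 dBm
SNR = P_sig − N = −89.5 − (−87.74) = −1.76 dB → −1.8 dB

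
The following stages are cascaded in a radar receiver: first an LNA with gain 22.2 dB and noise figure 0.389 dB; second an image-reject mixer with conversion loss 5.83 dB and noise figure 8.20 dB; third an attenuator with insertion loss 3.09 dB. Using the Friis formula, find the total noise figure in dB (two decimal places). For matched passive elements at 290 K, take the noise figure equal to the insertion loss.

0.61 dB

Convert to linear (a loss of L dB is a gain of −L dB): F_i = 10^(NF_i/10), G_i = 10^(G_i,dB/10)
  Stage 1: F_1 = 10^(0.389/10) = 1.094, G_1 = 10^(22.2/10) = 166.0
  Stage 2: F_2 = 10^(8.20/10) = 6.607, G_2 = 10^(−5.83/10) = 0.2612
  Stage 3: F_3 = 10^(3.09/10) = 2.037, G_3 = 10^(−3.09/10) = 0.4909
Friis cascade:
  F = 1.094 + (6.607 − 1)/166.0 + (2.037 − 1)/43.35 = 1.151
NF = 10 log₁₀(1.151) = 0.61 dB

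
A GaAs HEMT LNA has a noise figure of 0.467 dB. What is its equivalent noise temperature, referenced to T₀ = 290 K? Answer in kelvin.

32.9 K

F = 10^(0.467/10) = 1.11353
T_e = (F − 1)·T₀ = (1.11353 − 1) × 290 = 32.9 K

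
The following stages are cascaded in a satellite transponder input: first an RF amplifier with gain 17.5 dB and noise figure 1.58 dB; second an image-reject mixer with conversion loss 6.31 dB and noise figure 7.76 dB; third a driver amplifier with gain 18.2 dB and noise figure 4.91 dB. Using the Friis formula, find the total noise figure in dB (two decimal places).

2.27 dB

Convert to linear (a loss of L dB is a gain of −L dB): F_i = 10^(NF_i/10), G_i = 10^(G_i,dB/10)
  Stage 1: F_1 = 10^(1.58/10) = 1.439, G_1 = 10^(17.5/10) = 56.23
  Stage 2: F_2 = 10^(7.76/10) = 5.970, G_2 = 10^(−6.31/10) = 0.2339
  Stage 3: F_3 = 10^(4.91/10) = 3.097, G_3 = 10^(18.2/10) = 66.07
Friis cascade:
  F = 1.439 + (5.970 − 1)/56.23 + (3.097 − 1)/13.15 = 1.687
NF = 10 log₁₀(1.687) = 2.27 dB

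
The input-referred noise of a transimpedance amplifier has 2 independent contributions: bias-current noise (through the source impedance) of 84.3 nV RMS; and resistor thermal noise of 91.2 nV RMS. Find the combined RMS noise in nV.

124 nV

Uncorrelated sources add in power (mean-square): V_tot = √(ΣV_i²)
V_tot = √[(8.43×10⁻⁸)² + (9.12×10⁻⁸)²] = 1.24×10⁻⁷ V = 124 nV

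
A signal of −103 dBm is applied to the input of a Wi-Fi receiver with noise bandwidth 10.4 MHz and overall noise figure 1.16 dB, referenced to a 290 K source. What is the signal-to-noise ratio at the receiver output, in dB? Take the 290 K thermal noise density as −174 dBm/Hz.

Noise floor: N = −174 + 10 log₁₀(B) + NF
10 log₁₀(1.04×10⁷) = 70.17 dB
N = −174 + 70.17 + 1.16 = −102.67 dBm
SNR = P_sig − N = −103 − (−102.67) = −0.33 dB → −0.3 dB

−0.3 dB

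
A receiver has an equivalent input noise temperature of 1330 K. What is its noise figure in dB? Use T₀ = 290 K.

F = 1 + T_e/T₀ = 1 + 1330/290 = 5.58621
NF = 10 log₁₀(5.58621) = 7.47 dB

7.47 dB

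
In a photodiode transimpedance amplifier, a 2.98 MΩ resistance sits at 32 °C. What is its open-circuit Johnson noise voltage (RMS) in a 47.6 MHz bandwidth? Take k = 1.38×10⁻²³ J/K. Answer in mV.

1.55 mV

T = 32 °C + 273.15 = 305.15 K
V_n = √(4kTRB)
4kTRB = 4 × 1.38×10⁻²³ × 305.15 × 2.98×10⁶ × 4.76×10⁷ = 2.39×10⁻⁶ V²
V_n = √(2.39×10⁻⁶) = 1.55×10⁻³ V = 1.55 mV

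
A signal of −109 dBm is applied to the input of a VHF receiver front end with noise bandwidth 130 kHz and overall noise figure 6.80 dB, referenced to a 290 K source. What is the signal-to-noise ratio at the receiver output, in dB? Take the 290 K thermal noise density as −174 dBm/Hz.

Noise floor: N = −174 + 10 log₁₀(B) + NF
10 log₁₀(1.30×10⁵) = 51.14 dB
N = −174 + 51.14 + 6.80 = −116.06 dBm
SNR = P_sig − N = −109 − (−116.06) = 7.06 dB → 7.1 dB

7.1 dB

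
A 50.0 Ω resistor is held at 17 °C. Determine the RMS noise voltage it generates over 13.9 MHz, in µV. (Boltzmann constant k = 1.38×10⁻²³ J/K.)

T = 17 °C + 273.15 = 290.15 K
V_n = √(4kTRB)
4kTRB = 4 × 1.38×10⁻²³ × 290.15 × 5.00×10¹ × 1.39×10⁷ = 1.11×10⁻¹¹ V²
V_n = √(1.11×10⁻¹¹) = 3.34×10⁻⁶ V = 3.34 µV

3.34 µV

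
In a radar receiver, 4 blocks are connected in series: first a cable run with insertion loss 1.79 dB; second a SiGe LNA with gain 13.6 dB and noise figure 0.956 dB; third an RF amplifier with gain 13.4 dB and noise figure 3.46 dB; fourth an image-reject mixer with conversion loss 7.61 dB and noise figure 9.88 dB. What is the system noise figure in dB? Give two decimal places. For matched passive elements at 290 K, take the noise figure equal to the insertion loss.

Convert to linear (a loss of L dB is a gain of −L dB): F_i = 10^(NF_i/10), G_i = 10^(G_i,dB/10)
  Stage 1: F_1 = 10^(1.79/10) = 1.510, G_1 = 10^(−1.79/10) = 0.6622
  Stage 2: F_2 = 10^(0.956/10) = 1.246, G_2 = 10^(13.6/10) = 22.91
  Stage 3: F_3 = 10^(3.46/10) = 2.218, G_3 = 10^(13.4/10) = 21.88
  Stage 4: F_4 = 10^(9.88/10) = 9.727, G_4 = 10^(−7.61/10) = 0.1734
Friis cascade:
  F = 1.510 + (1.246 − 1)/0.6622 + (2.218 − 1)/15.17 + (9.727 − 1)/331.9 = 1.989
NF = 10 log₁₀(1.989) = 2.99 dB

2.99 dB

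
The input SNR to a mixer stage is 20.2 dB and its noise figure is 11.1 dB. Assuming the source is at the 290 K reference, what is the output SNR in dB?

By definition F = SNR_in/SNR_out, so in dB: SNR_out = SNR_in − NF
SNR_out = 20.2 − 11.1 = 9.1 dB

9.1 dB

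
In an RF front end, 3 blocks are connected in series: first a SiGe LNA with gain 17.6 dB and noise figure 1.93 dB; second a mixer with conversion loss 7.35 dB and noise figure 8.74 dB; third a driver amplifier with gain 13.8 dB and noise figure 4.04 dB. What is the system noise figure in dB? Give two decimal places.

Convert to linear (a loss of L dB is a gain of −L dB): F_i = 10^(NF_i/10), G_i = 10^(G_i,dB/10)
  Stage 1: F_1 = 10^(1.93/10) = 1.560, G_1 = 10^(17.6/10) = 57.54
  Stage 2: F_2 = 10^(8.74/10) = 7.482, G_2 = 10^(−7.35/10) = 0.1841
  Stage 3: F_3 = 10^(4.04/10) = 2.535, G_3 = 10^(13.8/10) = 23.99
Friis cascade:
  F = 1.560 + (7.482 − 1)/57.54 + (2.535 − 1)/10.59 = 1.817
NF = 10 log₁₀(1.817) = 2.59 dB

2.59 dB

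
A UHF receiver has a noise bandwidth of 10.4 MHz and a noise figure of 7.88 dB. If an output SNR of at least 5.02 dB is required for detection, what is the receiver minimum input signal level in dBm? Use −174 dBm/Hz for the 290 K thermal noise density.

Sensitivity = −174 + 10 log₁₀(B) + NF + SNR_min
= −174 + 70.17 + 7.88 + 5.02
= −90.93 dBm → −90.9 dBm

−90.9 dBm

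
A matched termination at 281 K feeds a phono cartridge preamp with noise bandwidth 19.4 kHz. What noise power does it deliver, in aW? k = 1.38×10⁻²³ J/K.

75.2 aW

P_n = kTB = 1.38×10⁻²³ × 281 × 1.94×10⁴ = 7.52×10⁻¹⁷ W = 75.2 aW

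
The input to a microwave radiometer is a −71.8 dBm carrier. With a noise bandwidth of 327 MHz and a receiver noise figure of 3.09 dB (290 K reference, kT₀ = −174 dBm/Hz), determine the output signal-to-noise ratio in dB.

14.0 dB

Noise floor: N = −174 + 10 log₁₀(B) + NF
10 log₁₀(3.27×10⁸) = 85.15 dB
N = −174 + 85.15 + 3.09 = −85.76 dBm
SNR = P_sig − N = −71.8 − (−85.76) = 13.96 dB → 14.0 dB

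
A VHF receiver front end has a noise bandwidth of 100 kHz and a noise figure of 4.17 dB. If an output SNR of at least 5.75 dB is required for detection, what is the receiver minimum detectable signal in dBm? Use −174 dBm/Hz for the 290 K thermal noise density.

−114.1 dBm

Sensitivity = −174 + 10 log₁₀(B) + NF + SNR_min
= −174 + 50 + 4.17 + 5.75
= −114.08 dBm → −114.1 dBm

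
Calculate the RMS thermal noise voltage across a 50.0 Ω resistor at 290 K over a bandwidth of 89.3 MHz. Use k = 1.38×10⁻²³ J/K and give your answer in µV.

V_n = √(4kTRB)
4kTRB = 4 × 1.38×10⁻²³ × 290 × 5.00×10¹ × 8.93×10⁷ = 7.15×10⁻¹¹ V²
V_n = √(7.15×10⁻¹¹) = 8.45×10⁻⁶ V = 8.45 µV

8.45 µV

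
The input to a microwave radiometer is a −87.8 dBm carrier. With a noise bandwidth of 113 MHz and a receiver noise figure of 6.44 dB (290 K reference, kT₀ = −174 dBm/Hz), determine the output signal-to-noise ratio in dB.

−0.8 dB

Noise floor: N = −174 + 10 log₁₀(B) + NF
10 log₁₀(1.13×10⁸) = 80.53 dB
N = −174 + 80.53 + 6.44 = −87.03 dBm
SNR = P_sig − N = −87.8 − (−87.03) = −0.77 dB → −0.8 dB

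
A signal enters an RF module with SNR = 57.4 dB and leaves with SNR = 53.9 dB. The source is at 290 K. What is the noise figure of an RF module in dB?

NF (dB) = SNR_in(dB) − SNR_out(dB) when the source is at T₀
NF = 57.4 − 53.9 = 3.5 dB

3.5 dB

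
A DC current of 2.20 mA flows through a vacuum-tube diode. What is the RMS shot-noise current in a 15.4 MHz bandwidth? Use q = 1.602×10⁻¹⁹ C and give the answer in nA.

I_n = √(2qI·B)
2qI·B = 2 × 1.602×10⁻¹⁹ × 2.20×10⁻³ × 1.54×10⁷ = 1.09×10⁻¹⁴ A²
I_n = √(1.09×10⁻¹⁴) = 1.04×10⁻⁷ A = 104 nA

104 nA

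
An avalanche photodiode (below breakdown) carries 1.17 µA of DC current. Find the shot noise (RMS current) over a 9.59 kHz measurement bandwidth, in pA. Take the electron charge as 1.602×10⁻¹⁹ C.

I_n = √(2qI·B)
2qI·B = 2 × 1.602×10⁻¹⁹ × 1.17×10⁻⁶ × 9.59×10³ = 3.59×10⁻²¹ A²
I_n = √(3.59×10⁻²¹) = 6.00×10⁻¹¹ A = 60.0 pA

60.0 pA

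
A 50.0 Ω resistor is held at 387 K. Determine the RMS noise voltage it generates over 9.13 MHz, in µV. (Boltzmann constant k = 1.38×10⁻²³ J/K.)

V_n = √(4kTRB)
4kTRB = 4 × 1.38×10⁻²³ × 387 × 5.00×10¹ × 9.13×10⁶ = 9.75×10⁻¹² V²
V_n = √(9.75×10⁻¹²) = 3.12×10⁻⁶ V = 3.12 µV

3.12 µV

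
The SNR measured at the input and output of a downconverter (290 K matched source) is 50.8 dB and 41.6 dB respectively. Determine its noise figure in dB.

NF (dB) = SNR_in(dB) − SNR_out(dB) when the source is at T₀
NF = 50.8 − 41.6 = 9.2 dB

9.2 dB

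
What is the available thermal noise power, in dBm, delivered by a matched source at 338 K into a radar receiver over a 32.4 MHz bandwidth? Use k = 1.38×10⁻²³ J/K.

P_n = kTB = 1.38×10⁻²³ × 338 × 3.24×10⁷ = 1.51×10⁻¹³ W
In dBm: 10 log₁₀(1.51×10⁻¹³ / 10⁻³) = −98.2 dBm

−98.2 dBm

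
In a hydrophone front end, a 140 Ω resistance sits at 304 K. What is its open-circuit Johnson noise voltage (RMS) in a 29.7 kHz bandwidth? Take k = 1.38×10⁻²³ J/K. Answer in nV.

264 nV

V_n = √(4kTRB)
4kTRB = 4 × 1.38×10⁻²³ × 304 × 1.40×10² × 2.97×10⁴ = 6.98×10⁻¹⁴ V²
V_n = √(6.98×10⁻¹⁴) = 2.64×10⁻⁷ V = 264 nV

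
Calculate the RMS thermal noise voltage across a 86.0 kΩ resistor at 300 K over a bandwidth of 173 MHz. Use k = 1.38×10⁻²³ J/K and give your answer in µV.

496 µV

V_n = √(4kTRB)
4kTRB = 4 × 1.38×10⁻²³ × 300 × 8.60×10⁴ × 1.73×10⁸ = 2.46×10⁻⁷ V²
V_n = √(2.46×10⁻⁷) = 4.96×10⁻⁴ V = 496 µV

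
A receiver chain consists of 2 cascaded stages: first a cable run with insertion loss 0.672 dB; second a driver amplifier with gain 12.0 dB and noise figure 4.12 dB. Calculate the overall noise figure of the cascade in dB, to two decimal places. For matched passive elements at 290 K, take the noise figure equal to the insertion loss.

Convert to linear (a loss of L dB is a gain of −L dB): F_i = 10^(NF_i/10), G_i = 10^(G_i,dB/10)
  Stage 1: F_1 = 10^(0.672/10) = 1.167, G_1 = 10^(−0.672/10) = 0.8566
  Stage 2: F_2 = 10^(4.12/10) = 2.582, G_2 = 10^(12.0/10) = 15.85
Friis cascade:
  F = 1.167 + (2.582 − 1)/0.8566 = 3.014
NF = 10 log₁₀(3.014) = 4.79 dB

4.79 dB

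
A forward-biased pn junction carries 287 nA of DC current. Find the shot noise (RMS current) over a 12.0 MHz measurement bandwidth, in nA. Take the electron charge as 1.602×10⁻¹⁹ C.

1.05 nA

I_n = √(2qI·B)
2qI·B = 2 × 1.602×10⁻¹⁹ × 2.87×10⁻⁷ × 1.20×10⁷ = 1.10×10⁻¹⁸ A²
I_n = √(1.10×10⁻¹⁸) = 1.05×10⁻⁹ A = 1.05 nA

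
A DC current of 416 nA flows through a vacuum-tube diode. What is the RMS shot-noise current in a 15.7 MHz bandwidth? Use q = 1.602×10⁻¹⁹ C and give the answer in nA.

I_n = √(2qI·B)
2qI·B = 2 × 1.602×10⁻¹⁹ × 4.16×10⁻⁷ × 1.57×10⁷ = 2.09×10⁻¹⁸ A²
I_n = √(2.09×10⁻¹⁸) = 1.45×10⁻⁹ A = 1.45 nA

1.45 nA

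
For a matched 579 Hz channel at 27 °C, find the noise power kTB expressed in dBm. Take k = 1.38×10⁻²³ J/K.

T = 27 °C + 273.15 = 300.15 K
P_n = kTB = 1.38×10⁻²³ × 300.15 × 5.79×10² = 2.40×10⁻¹⁸ W
In dBm: 10 log₁₀(2.40×10⁻¹⁸ / 10⁻³) = −146.2 dBm

−146.2 dBm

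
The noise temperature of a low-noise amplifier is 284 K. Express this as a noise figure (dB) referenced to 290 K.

2.97 dB

F = 1 + T_e/T₀ = 1 + 284/290 = 1.97931
NF = 10 log₁₀(1.97931) = 2.97 dB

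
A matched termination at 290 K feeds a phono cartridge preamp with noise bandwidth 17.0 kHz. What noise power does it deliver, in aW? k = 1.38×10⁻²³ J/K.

P_n = kTB = 1.38×10⁻²³ × 290 × 1.70×10⁴ = 6.80×10⁻¹⁷ W = 68.0 aW

68.0 aW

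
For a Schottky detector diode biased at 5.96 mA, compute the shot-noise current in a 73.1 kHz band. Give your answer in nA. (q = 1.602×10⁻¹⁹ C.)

I_n = √(2qI·B)
2qI·B = 2 × 1.602×10⁻¹⁹ × 5.96×10⁻³ × 7.31×10⁴ = 1.40×10⁻¹⁶ A²
I_n = √(1.40×10⁻¹⁶) = 1.18×10⁻⁸ A = 11.8 nA

11.8 nA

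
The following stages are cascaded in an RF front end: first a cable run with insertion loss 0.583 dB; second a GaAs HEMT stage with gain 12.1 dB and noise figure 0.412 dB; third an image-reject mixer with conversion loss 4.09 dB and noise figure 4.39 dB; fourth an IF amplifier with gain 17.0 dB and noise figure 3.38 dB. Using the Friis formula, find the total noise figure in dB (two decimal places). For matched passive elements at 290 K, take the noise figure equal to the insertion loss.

2.02 dB

Convert to linear (a loss of L dB is a gain of −L dB): F_i = 10^(NF_i/10), G_i = 10^(G_i,dB/10)
  Stage 1: F_1 = 10^(0.583/10) = 1.144, G_1 = 10^(−0.583/10) = 0.8744
  Stage 2: F_2 = 10^(0.412/10) = 1.100, G_2 = 10^(12.1/10) = 16.22
  Stage 3: F_3 = 10^(4.39/10) = 2.748, G_3 = 10^(−4.09/10) = 0.3899
  Stage 4: F_4 = 10^(3.38/10) = 2.178, G_4 = 10^(17.0/10) = 50.12
Friis cascade:
  F = 1.144 + (1.100 − 1)/0.8744 + (2.748 − 1)/14.18 + (2.178 − 1)/5.530 = 1.594
NF = 10 log₁₀(1.594) = 2.02 dB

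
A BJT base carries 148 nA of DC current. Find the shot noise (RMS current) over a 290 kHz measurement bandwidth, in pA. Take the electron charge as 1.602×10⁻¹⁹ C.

I_n = √(2qI·B)
2qI·B = 2 × 1.602×10⁻¹⁹ × 1.48×10⁻⁷ × 2.90×10⁵ = 1.38×10⁻²⁰ A²
I_n = √(1.38×10⁻²⁰) = 1.17×10⁻¹⁰ A = 117 pA

117 pA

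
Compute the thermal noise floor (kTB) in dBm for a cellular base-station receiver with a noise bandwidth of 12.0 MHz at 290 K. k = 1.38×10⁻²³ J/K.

P_n = kTB = 1.38×10⁻²³ × 290 × 1.20×10⁷ = 4.80×10⁻¹⁴ W
In dBm: 10 log₁₀(4.80×10⁻¹⁴ / 10⁻³) = −103.2 dBm

−103.2 dBm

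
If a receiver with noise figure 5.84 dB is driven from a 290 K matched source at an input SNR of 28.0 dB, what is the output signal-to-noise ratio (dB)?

By definition F = SNR_in/SNR_out, so in dB: SNR_out = SNR_in − NF
SNR_out = 28.0 − 5.84 = 22.16 dB

22.16 dB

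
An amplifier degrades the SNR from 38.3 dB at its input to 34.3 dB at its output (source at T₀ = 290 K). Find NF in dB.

NF (dB) = SNR_in(dB) − SNR_out(dB) when the source is at T₀
NF = 38.3 − 34.3 = 4.0 dB

4.0 dB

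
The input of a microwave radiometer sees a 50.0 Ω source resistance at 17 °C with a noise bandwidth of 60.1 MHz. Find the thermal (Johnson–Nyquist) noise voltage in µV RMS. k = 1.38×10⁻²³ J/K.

T = 17 °C + 273.15 = 290.15 K
V_n = √(4kTRB)
4kTRB = 4 × 1.38×10⁻²³ × 290.15 × 5.00×10¹ × 6.01×10⁷ = 4.81×10⁻¹¹ V²
V_n = √(4.81×10⁻¹¹) = 6.94×10⁻⁶ V = 6.94 µV

6.94 µV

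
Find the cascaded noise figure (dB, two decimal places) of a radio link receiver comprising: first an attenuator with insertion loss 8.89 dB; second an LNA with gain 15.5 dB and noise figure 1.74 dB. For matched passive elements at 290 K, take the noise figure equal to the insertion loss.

10.63 dB

Convert to linear (a loss of L dB is a gain of −L dB): F_i = 10^(NF_i/10), G_i = 10^(G_i,dB/10)
  Stage 1: F_1 = 10^(8.89/10) = 7.745, G_1 = 10^(−8.89/10) = 0.1291
  Stage 2: F_2 = 10^(1.74/10) = 1.493, G_2 = 10^(15.5/10) = 35.48
Friis cascade:
  F = 7.745 + (1.493 − 1)/0.1291 = 11.56
NF = 10 log₁₀(11.56) = 10.63 dB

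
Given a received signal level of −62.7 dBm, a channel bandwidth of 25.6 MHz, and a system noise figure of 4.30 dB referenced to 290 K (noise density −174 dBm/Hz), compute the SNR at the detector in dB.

32.9 dB

Noise floor: N = −174 + 10 log₁₀(B) + NF
10 log₁₀(2.56×10⁷) = 74.08 dB
N = −174 + 74.08 + 4.30 = −95.62 dBm
SNR = P_sig − N = −62.7 − (−95.62) = 32.92 dB → 32.9 dB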